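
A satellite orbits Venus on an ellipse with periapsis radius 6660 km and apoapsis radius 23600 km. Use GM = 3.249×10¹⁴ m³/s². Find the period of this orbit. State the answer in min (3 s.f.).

Semi-major axis a = (r_p + r_a)/2 = (6660.0 + 23600)/2 = 15130 km = 1.513×10⁷ m.
By Kepler's third law T = 2π√(a³/μ) = 2π × 3.265×10³ = 2.051×10⁴ s.
= 341.9 min.

T ≈ 342 min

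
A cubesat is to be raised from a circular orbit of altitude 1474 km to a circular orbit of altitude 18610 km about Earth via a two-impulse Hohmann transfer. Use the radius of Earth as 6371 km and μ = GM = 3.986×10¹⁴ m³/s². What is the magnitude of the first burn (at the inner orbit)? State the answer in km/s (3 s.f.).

Δv ≈ 1.67 km/s

r₁ = 6371 + 1474 = 7845.0 km = 7.8450×10⁶ m.
r₂ = 6371 + 18610 = 24981 km = 2.4981×10⁷ m.
Transfer ellipse a_t = (r₁ + r₂)/2 = 1.641×10⁷ m.
At r₁: circular v_c1 = √(μ/r₁) = 7128 m/s; transfer-perigee v_p = √[μ(2/r₁ − 1/a_t)] = 8794 m/s.
Δv₁ = v_p − v_c1 = 1666 m/s.
= 1.666 km/s.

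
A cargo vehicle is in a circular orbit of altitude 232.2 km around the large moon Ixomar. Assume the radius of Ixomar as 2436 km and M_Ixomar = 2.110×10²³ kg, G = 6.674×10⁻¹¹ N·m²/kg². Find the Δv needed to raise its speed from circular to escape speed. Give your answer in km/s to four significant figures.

μ = GM = 6.674×10⁻¹¹ × 2.110×10²³ = 1.408×10¹³ m³/s².
r = 2436 + 232.2 = 2668.2 km = 2.6682×10⁶ m.
Circular speed v_c = √(μ/r) = 2297 m/s.
Escape speed v_esc = √(2μ/r) = √2 × v_c = 3249 m/s.
Δv = v_esc − v_c = 951.6 m/s = 0.9516 km/s.

Δv ≈ 0.9516 km/s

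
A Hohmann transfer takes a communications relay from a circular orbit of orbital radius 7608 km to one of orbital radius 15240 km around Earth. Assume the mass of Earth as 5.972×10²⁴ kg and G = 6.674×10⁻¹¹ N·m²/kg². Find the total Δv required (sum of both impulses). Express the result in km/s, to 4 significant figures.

μ = GM = 6.674×10⁻¹¹ × 5.972×10²⁴ = 3.986×10¹⁴ m³/s².
r₁ = 7608 km = 7.608×10⁶ m.
r₂ = 15240 km = 1.524×10⁷ m.
Transfer ellipse a_t = (r₁ + r₂)/2 = 1.142×10⁷ m.
At r₁: circular v_c1 = √(μ/r₁) = 7238 m/s; transfer-perigee v_p = √[μ(2/r₁ − 1/a_t)] = 8360 m/s.
Δv₁ = v_p − v_c1 = 1122 m/s.
At r₂: circular v_c2 = √(μ/r₂) = 5114 m/s; transfer-apogee v_a = √[μ(2/r₂ − 1/a_t)] = 4173 m/s.
Δv₂ = v_c2 − v_a = 940.6 m/s.
Total Δv = Δv₁ + Δv₂ = 2063 m/s = 2.063 km/s.

Δv_total ≈ 2.063 km/s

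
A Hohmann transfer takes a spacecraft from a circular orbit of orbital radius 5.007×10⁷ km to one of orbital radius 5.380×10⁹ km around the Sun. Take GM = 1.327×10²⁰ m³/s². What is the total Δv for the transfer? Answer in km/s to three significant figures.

r₁ = 5.007×10⁷ km = 5.007×10¹⁰ m.
r₂ = 5.380×10⁹ km = 5.380×10¹² m.
Transfer ellipse a_t = (r₁ + r₂)/2 = 2.715×10¹² m.
At r₁: circular v_c1 = √(μ/r₁) = 51480 m/s; transfer-perihelion v_p = √[μ(2/r₁ − 1/a_t)] = 72470 m/s.
Δv₁ = v_p − v_c1 = 20990 m/s.
At r₂: circular v_c2 = √(μ/r₂) = 4966 m/s; transfer-aphelion v_a = √[μ(2/r₂ − 1/a_t)] = 674.4 m/s.
Δv₂ = v_c2 − v_a = 4292 m/s.
Total Δv = Δv₁ + Δv₂ = 25280 m/s = 25.28 km/s.

Δv_total ≈ 25.3 km/s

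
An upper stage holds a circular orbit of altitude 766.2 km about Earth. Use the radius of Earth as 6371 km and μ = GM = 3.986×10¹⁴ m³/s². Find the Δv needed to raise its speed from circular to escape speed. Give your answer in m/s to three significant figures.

Δv ≈ 3100 m/s

r = 6371 + 766.2 = 7137.2 km = 7.1372×10⁶ m.
Circular speed v_c = √(μ/r) = 7473 m/s.
Escape speed v_esc = √(2μ/r) = √2 × v_c = 10570 m/s.
Δv = v_esc − v_c = 3095 m/s.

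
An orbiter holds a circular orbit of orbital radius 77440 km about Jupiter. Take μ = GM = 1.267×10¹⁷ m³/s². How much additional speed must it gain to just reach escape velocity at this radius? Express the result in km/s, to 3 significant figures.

r = 77440 km = 7.744×10⁷ m.
Circular speed v_c = √(μ/r) = 40450 m/s.
Escape speed v_esc = √(2μ/r) = √2 × v_c = 57200 m/s.
Δv = v_esc − v_c = 16750 m/s = 16.75 km/s.

Δv ≈ 16.8 km/s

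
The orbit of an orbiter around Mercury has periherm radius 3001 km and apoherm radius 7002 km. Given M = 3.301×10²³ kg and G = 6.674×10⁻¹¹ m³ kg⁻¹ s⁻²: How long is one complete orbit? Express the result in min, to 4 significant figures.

T ≈ 249.6 min

μ = GM = 6.674×10⁻¹¹ × 3.301×10²³ = 2.203×10¹³ m³/s².
Semi-major axis a = (r_p + r_a)/2 = (3001.0 + 7002.0)/2 = 5001.5 km = 5.002×10⁶ m.
By Kepler's third law T = 2π√(a³/μ) = 2π × 2.383×10³ = 1.497×10⁴ s.
= 249.6 min.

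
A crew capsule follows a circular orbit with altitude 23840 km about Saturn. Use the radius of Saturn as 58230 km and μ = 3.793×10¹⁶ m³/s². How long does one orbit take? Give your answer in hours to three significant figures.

r = 58230 + 23840 = 82070 km = 8.2070×10⁷ m.
Kepler's third law: T = 2π√(r³/μ) = 2π√((8.207×10⁷)³ / 3.793×10¹⁶).
r³/μ = 1.457×10⁷ s², so T = 2π × 3.818×10³ = 2.399×10⁴ s.
Converting: 2.399×10⁴ s ÷ 3600 = 6.663 hours.

T ≈ 6.66 hours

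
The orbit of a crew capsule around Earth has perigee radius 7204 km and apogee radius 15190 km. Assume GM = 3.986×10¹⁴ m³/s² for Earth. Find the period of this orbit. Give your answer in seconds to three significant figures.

T ≈ 11800 seconds

Semi-major axis a = (r_p + r_a)/2 = (7204.0 + 15190)/2 = 11197 km = 1.120×10⁷ m.
By Kepler's third law T = 2π√(a³/μ) = 2π × 1.877×10³ = 1.179×10⁴ s.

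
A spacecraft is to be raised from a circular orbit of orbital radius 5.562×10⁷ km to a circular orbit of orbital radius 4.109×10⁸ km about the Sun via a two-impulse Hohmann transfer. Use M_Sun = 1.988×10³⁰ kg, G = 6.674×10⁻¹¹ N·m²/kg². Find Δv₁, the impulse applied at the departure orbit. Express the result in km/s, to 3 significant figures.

Δv ≈ 16.0 km/s

μ = GM = 6.674×10⁻¹¹ × 1.988×10³⁰ = 1.327×10²⁰ m³/s².
r₁ = 5.562×10⁷ km = 5.562×10¹⁰ m.
r₂ = 4.109×10⁸ km = 4.109×10¹¹ m.
Transfer ellipse a_t = (r₁ + r₂)/2 = 2.333×10¹¹ m.
At r₁: circular v_c1 = √(μ/r₁) = 48840 m/s; transfer-perihelion v_p = √[μ(2/r₁ − 1/a_t)] = 64820 m/s.
Δv₁ = v_p − v_c1 = 15980 m/s.
= 15.98 km/s.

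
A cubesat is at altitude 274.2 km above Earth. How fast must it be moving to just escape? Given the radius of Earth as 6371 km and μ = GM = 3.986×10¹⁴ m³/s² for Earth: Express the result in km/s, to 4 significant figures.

r = 6371 + 274.2 = 6645.2 km = 6.6452×10⁶ m.
Escape speed v_esc = √(2μ/r) = √(2 × 3.986×10¹⁴ / 6.645×10⁶) = √(1.200×10⁸) = 10950 m/s.
= 10.95 km/s.

v_esc ≈ 10.95 km/s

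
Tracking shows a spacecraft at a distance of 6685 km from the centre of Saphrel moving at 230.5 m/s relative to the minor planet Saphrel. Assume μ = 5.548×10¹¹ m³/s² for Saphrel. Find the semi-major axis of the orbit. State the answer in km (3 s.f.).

r = 6.685×10⁶ m.
Specific orbital energy ε = v²/2 − μ/r = (230.5)²/2 − 5.548×10¹¹/6.685×10⁶ = -5.643×10⁴ J/kg.
Since ε = −μ/(2a), a = −μ/(2ε) = 4.916×10⁶ m = 4916.1 km.

a ≈ 4920 km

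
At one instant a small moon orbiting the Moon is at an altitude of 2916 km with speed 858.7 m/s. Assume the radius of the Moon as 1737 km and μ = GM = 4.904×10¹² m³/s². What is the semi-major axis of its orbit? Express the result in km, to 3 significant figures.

a ≈ 3580 km

r = 1737 + 2916 = 4653.0 km = 4.653×10⁶ m.
Vis-viva rearranged: 1/a = 2/r − v²/μ = 4.298×10⁻⁷ − 1.504×10⁻⁷ = 2.795×10⁻⁷ m⁻¹.
a = 3.578×10⁶ m = 3578.2 km.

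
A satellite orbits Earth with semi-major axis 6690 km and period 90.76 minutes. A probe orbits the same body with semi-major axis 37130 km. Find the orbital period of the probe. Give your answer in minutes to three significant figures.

T₂ ≈ 1190 minutes

Kepler's third law: T² ∝ a³, so T₂ = T₁ (a₂/a₁)^(3/2).
a₂/a₁ = 5.550, (a₂/a₁)^(3/2) = 13.08.
T₂ = 90.76 × 13.08 = 1187 minutes.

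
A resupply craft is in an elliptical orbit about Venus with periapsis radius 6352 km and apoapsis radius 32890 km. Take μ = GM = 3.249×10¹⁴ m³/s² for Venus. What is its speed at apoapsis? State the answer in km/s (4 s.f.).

Semi-major axis a = (r_p + r_a)/2 = 19621 km = 1.962×10⁷ m.
Vis-viva: v² = μ(2/r − 1/a) = 3.249×10¹⁴ × (6.081×10⁻⁸ − 5.097×10⁻⁸) = 3.198×10⁶ m²/s².
v = 1788 m/s = 1.788 km/s.

v ≈ 1.788 km/s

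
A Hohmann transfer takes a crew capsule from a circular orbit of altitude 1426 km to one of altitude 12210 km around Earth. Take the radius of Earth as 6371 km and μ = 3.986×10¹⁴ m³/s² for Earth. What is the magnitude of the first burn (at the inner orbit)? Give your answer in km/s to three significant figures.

Δv ≈ 1.34 km/s

r₁ = 6371 + 1426 = 7797.0 km = 7.7970×10⁶ m.
r₂ = 6371 + 12210 = 18581 km = 1.8581×10⁷ m.
Transfer ellipse a_t = (r₁ + r₂)/2 = 1.319×10⁷ m.
At r₁: circular v_c1 = √(μ/r₁) = 7150 m/s; transfer-perigee v_p = √[μ(2/r₁ − 1/a_t)] = 8487 m/s.
Δv₁ = v_p − v_c1 = 1337 m/s.
= 1.337 km/s.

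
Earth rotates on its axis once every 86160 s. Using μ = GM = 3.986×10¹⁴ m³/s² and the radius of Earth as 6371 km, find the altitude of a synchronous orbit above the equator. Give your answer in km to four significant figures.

h_sync ≈ 35790 km

A synchronous orbit has period T, so by Kepler's third law a = (μT²/4π²)^(1/3).
μT²/4π² = 3.986×10¹⁴ × (8.616×10⁴)² / 39.48 = 7.495×10²² m³.
a = 4.216×10⁷ m = 42163 km.
Altitude h = a − R = 42163 − 6371 = 35792 km.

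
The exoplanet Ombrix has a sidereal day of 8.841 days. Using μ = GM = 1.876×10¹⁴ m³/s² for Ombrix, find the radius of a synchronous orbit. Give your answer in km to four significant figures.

T = 8.841 days = 7.639×10⁵ s.
A synchronous orbit has period T, so by Kepler's third law a = (μT²/4π²)^(1/3).
μT²/4π² = 1.876×10¹⁴ × (7.639×10⁵)² / 39.48 = 2.773×10²⁴ m³.
a = 1.405×10⁸ m = 1.4049×10⁵ km.

r_sync ≈ 1.405×10⁵ km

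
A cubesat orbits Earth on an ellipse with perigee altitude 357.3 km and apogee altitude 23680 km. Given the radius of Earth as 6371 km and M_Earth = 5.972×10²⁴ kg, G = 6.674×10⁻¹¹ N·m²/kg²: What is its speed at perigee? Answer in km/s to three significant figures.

μ = GM = 6.674×10⁻¹¹ × 5.972×10²⁴ = 3.986×10¹⁴ m³/s².
r_p = 6371 + 357.3 = 6728.3 km = 6.7283×10⁶ m.
r_a = 6371 + 23680 = 30051 km = 3.0051×10⁷ m.
Semi-major axis a = (r_p + r_a)/2 = 18390 km = 1.839×10⁷ m.
Vis-viva: v² = μ(2/r − 1/a) = 3.986×10¹⁴ × (2.973×10⁻⁷ − 5.438×10⁻⁸) = 9.680×10⁷ m²/s².
v = 9839 m/s = 9.839 km/s.

v ≈ 9.84 km/s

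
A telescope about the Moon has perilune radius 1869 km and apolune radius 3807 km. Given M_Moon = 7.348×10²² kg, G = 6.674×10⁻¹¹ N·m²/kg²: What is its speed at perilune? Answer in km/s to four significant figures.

μ = GM = 6.674×10⁻¹¹ × 7.348×10²² = 4.904×10¹² m³/s².
Semi-major axis a = (r_p + r_a)/2 = 2838.0 km = 2.838×10⁶ m.
Vis-viva: v² = μ(2/r − 1/a) = 4.904×10¹² × (1.070×10⁻⁶ − 3.524×10⁻⁷) = 3.520×10⁶ m²/s².
v = 1876 m/s = 1.876 km/s.

v ≈ 1.876 km/s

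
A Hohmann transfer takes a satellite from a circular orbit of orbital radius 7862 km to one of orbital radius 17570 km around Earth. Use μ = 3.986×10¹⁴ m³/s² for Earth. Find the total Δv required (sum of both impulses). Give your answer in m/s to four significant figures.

r₁ = 7862 km = 7.862×10⁶ m.
r₂ = 17570 km = 1.757×10⁷ m.
Transfer ellipse a_t = (r₁ + r₂)/2 = 1.272×10⁷ m.
At r₁: circular v_c1 = √(μ/r₁) = 7120 m/s; transfer-perigee v_p = √[μ(2/r₁ − 1/a_t)] = 8370 m/s.
Δv₁ = v_p − v_c1 = 1249 m/s.
At r₂: circular v_c2 = √(μ/r₂) = 4763 m/s; transfer-apogee v_a = √[μ(2/r₂ − 1/a_t)] = 3745 m/s.
Δv₂ = v_c2 − v_a = 1018 m/s.
Total Δv = Δv₁ + Δv₂ = 2267 m/s.

Δv_total ≈ 2267 m/s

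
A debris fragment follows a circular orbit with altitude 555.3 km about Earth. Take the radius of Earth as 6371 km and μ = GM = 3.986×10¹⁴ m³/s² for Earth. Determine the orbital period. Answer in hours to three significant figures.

r = 6371 + 555.3 = 6926.3 km = 6.9263×10⁶ m.
Kepler's third law: T = 2π√(r³/μ) = 2π√((6.926×10⁶)³ / 3.986×10¹⁴).
r³/μ = 8.336×10⁵ s², so T = 2π × 9.130×10² = 5.737×10³ s.
Converting: 5.737×10³ s ÷ 3600 = 1.594 hours.

T ≈ 1.59 hours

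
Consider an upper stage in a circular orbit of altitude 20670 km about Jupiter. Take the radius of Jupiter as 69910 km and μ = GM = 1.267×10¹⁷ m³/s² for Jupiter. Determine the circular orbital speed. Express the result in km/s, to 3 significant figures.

r = 69910 + 20670 = 90580 km = 9.0580×10⁷ m.
For a circular orbit v = √(μ/r) = √(1.267×10¹⁷ / 9.058×10⁷) = √(1.399×10⁹) = 37400 m/s.
That is 37.40 km/s.

v ≈ 37.4 km/s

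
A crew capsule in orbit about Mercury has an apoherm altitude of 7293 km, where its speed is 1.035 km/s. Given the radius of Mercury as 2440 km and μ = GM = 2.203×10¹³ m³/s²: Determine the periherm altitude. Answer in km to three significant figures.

periherm altitude ≈ 577 km

r_a = 2440 + 7293 = 9733.0 km = 9.733×10⁶ m.
Specific energy ε = v²/2 − μ/r = -1.728×10⁶ J/kg, so a = −μ/(2ε) = 6.375×10⁶ m.
The apsides satisfy r_p + r_a = 2a, so the periherm radius is 2a − r_a = 3.017×10⁶ m = 3017.2 km.
Periherm altitude = 3017.2 − 2440 = 577.16 km.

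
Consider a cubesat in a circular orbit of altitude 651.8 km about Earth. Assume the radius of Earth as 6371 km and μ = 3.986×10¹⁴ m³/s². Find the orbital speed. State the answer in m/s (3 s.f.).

v ≈ 7530 m/s

r = 6371 + 651.8 = 7022.8 km = 7.0228×10⁶ m.
For a circular orbit v = √(μ/r) = √(3.986×10¹⁴ / 7.023×10⁶) = √(5.676×10⁷) = 7534 m/s.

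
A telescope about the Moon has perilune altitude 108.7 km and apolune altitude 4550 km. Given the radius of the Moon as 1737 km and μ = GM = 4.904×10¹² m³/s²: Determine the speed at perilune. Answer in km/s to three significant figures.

r_p = 1737 + 108.7 = 1845.7 km = 1.8457×10⁶ m.
r_a = 1737 + 4550 = 6287.0 km = 6.2870×10⁶ m.
Semi-major axis a = (r_p + r_a)/2 = 4066.3 km = 4.066×10⁶ m.
Vis-viva: v² = μ(2/r − 1/a) = 4.904×10¹² × (1.084×10⁻⁶ − 2.459×10⁻⁷) = 4.108×10⁶ m²/s².
v = 2027 m/s = 2.027 km/s.

v ≈ 2.03 km/s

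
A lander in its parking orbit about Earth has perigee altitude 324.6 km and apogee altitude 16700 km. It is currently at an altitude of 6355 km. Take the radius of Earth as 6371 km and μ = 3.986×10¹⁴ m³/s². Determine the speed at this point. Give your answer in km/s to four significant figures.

v ≈ 5.988 km/s

r_p = 6371 + 324.6 = 6695.6 km = 6.6956×10⁶ m.
r_a = 6371 + 16700 = 23071 km = 2.3071×10⁷ m.
r = 6371 + 6355 = 12726 km = 1.273×10⁷ m.
Semi-major axis a = (r_p + r_a)/2 = 14883 km = 1.488×10⁷ m.
Vis-viva: v² = μ(2/r − 1/a) = 3.986×10¹⁴ × (1.572×10⁻⁷ − 6.719×10⁻⁸) = 3.586×10⁷ m²/s².
v = 5988 m/s = 5.988 km/s.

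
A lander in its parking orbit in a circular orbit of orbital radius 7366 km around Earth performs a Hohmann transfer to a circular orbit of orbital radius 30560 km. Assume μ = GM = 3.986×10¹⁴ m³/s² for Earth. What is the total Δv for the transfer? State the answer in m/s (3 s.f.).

Δv_total ≈ 3340 m/s

r₁ = 7366 km = 7.366×10⁶ m.
r₂ = 30560 km = 3.056×10⁷ m.
Transfer ellipse a_t = (r₁ + r₂)/2 = 1.896×10⁷ m.
At r₁: circular v_c1 = √(μ/r₁) = 7356 m/s; transfer-perigee v_p = √[μ(2/r₁ − 1/a_t)] = 9338 m/s.
Δv₁ = v_p − v_c1 = 1982 m/s.
At r₂: circular v_c2 = √(μ/r₂) = 3612 m/s; transfer-apogee v_a = √[μ(2/r₂ − 1/a_t)] = 2251 m/s.
Δv₂ = v_c2 − v_a = 1361 m/s.
Total Δv = Δv₁ + Δv₂ = 3343 m/s.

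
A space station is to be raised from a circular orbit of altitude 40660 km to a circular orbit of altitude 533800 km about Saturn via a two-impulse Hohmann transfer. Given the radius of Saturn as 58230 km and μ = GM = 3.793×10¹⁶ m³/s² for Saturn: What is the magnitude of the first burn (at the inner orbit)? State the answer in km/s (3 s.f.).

Δv ≈ 6.05 km/s

r₁ = 58230 + 40660 = 98890 km = 9.8890×10⁷ m.
r₂ = 58230 + 533800 = 592030 km = 5.9203×10⁸ m.
Transfer ellipse a_t = (r₁ + r₂)/2 = 3.455×10⁸ m.
At r₁: circular v_c1 = √(μ/r₁) = 19580 m/s; transfer-perikrone v_p = √[μ(2/r₁ − 1/a_t)] = 25640 m/s.
Δv₁ = v_p − v_c1 = 6054 m/s.
= 6.054 km/s.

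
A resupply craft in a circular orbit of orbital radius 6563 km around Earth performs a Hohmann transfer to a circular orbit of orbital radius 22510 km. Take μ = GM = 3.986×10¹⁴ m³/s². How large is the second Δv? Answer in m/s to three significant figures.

r₁ = 6563 km = 6.563×10⁶ m.
r₂ = 22510 km = 2.251×10⁷ m.
Transfer ellipse a_t = (r₁ + r₂)/2 = 1.454×10⁷ m.
At r₁: circular v_c1 = √(μ/r₁) = 7793 m/s; transfer-perigee v_p = √[μ(2/r₁ − 1/a_t)] = 9698 m/s.
At r₂: circular v_c2 = √(μ/r₂) = 4208 m/s; transfer-apogee v_a = √[μ(2/r₂ − 1/a_t)] = 2827 m/s.
Δv₂ = v_c2 − v_a = 1381 m/s.

Δv ≈ 1380 m/s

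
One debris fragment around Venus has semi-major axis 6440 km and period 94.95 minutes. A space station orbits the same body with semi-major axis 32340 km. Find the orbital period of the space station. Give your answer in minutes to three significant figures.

T₂ ≈ 1070 minutes

Kepler's third law: T² ∝ a³, so T₂ = T₁ (a₂/a₁)^(3/2).
a₂/a₁ = 5.022, (a₂/a₁)^(3/2) = 11.25.
T₂ = 94.95 × 11.25 = 1069 minutes.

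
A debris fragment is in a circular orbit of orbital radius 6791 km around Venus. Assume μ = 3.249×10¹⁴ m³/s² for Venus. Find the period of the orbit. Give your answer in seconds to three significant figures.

r = 6791 km = 6.791×10⁶ m.
Kepler's third law: T = 2π√(r³/μ) = 2π√((6.791×10⁶)³ / 3.249×10¹⁴).
r³/μ = 9.639×10⁵ s², so T = 2π × 9.818×10² = 6.169×10³ s.

T ≈ 6170 seconds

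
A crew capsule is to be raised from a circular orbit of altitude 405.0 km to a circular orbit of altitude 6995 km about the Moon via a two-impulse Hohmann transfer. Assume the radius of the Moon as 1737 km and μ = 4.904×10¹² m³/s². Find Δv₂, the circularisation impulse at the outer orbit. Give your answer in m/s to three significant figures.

r₁ = 1737 + 405.0 = 2142.0 km = 2.1420×10⁶ m.
r₂ = 1737 + 6995 = 8732.0 km = 8.7320×10⁶ m.
Transfer ellipse a_t = (r₁ + r₂)/2 = 5.437×10⁶ m.
At r₁: circular v_c1 = √(μ/r₁) = 1513 m/s; transfer-perilune v_p = √[μ(2/r₁ − 1/a_t)] = 1918 m/s.
At r₂: circular v_c2 = √(μ/r₂) = 749.4 m/s; transfer-apolune v_a = √[μ(2/r₂ − 1/a_t)] = 470.4 m/s.
Δv₂ = v_c2 − v_a = 279.0 m/s.

Δv ≈ 279 m/s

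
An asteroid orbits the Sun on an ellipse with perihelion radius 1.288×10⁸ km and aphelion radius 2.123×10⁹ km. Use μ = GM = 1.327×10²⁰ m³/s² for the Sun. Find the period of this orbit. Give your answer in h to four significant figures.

T ≈ 181000 h

Semi-major axis a = (r_p + r_a)/2 = (1.2880×10⁸ + 2.1230×10⁹)/2 = 1.1259×10⁹ km = 1.126×10¹² m.
By Kepler's third law T = 2π√(a³/μ) = 2π × 1.037×10⁸ = 6.516×10⁸ s.
= 1.810×10⁵ h.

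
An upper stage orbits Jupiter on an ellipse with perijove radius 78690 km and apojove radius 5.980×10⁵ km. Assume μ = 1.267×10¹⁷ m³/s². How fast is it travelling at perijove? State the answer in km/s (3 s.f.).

Semi-major axis a = (r_p + r_a)/2 = 3.3834×10⁵ km = 3.383×10⁸ m.
Vis-viva: v² = μ(2/r − 1/a) = 1.267×10¹⁷ × (2.542×10⁻⁸ − 2.956×10⁻⁹) = 2.846×10⁹ m²/s².
v = 53350 m/s = 53.35 km/s.

v ≈ 53.3 km/s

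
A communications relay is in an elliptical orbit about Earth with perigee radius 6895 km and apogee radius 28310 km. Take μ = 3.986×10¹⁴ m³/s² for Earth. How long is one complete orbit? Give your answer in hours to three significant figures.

Semi-major axis a = (r_p + r_a)/2 = (6895.0 + 28310)/2 = 17602 km = 1.760×10⁷ m.
By Kepler's third law T = 2π√(a³/μ) = 2π × 3.699×10³ = 2.324×10⁴ s.
= 6.456 hours.

T ≈ 6.46 hours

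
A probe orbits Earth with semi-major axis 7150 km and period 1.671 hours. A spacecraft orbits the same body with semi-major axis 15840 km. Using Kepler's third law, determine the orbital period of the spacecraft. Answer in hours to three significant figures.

T₂ ≈ 5.51 hours

Kepler's third law: T² ∝ a³, so T₂ = T₁ (a₂/a₁)^(3/2).
a₂/a₁ = 2.215, (a₂/a₁)^(3/2) = 3.297.
T₂ = 1.671 × 3.297 = 5.510 hours.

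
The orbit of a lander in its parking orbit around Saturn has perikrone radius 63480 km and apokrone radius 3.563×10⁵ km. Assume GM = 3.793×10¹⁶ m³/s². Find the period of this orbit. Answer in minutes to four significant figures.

Semi-major axis a = (r_p + r_a)/2 = (63480 + 3.5630×10⁵)/2 = 2.0989×10⁵ km = 2.099×10⁸ m.
By Kepler's third law T = 2π√(a³/μ) = 2π × 1.561×10⁴ = 9.810×10⁴ s.
= 1635 minutes.

T ≈ 1635 minutes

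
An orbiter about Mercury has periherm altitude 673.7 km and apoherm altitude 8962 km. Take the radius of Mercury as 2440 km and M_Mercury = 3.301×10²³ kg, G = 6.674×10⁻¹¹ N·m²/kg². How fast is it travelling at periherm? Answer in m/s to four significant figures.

v ≈ 3334 m/s

μ = GM = 6.674×10⁻¹¹ × 3.301×10²³ = 2.203×10¹³ m³/s².
r_p = 2440 + 673.7 = 3113.7 km = 3.1137×10⁶ m.
r_a = 2440 + 8962 = 11402 km = 1.1402×10⁷ m.
Semi-major axis a = (r_p + r_a)/2 = 7257.9 km = 7.258×10⁶ m.
Vis-viva: v² = μ(2/r − 1/a) = 2.203×10¹³ × (6.423×10⁻⁷ − 1.378×10⁻⁷) = 1.112×10⁷ m²/s².
v = 3334 m/s.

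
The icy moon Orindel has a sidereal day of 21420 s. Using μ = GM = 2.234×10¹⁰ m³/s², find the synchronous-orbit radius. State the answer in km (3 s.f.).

A synchronous orbit has period T, so by Kepler's third law a = (μT²/4π²)^(1/3).
μT²/4π² = 2.234×10¹⁰ × (2.142×10⁴)² / 39.48 = 2.596×10¹⁷ m³.
a = 6.380×10⁵ m = 637.95 km.

r_sync ≈ 638 km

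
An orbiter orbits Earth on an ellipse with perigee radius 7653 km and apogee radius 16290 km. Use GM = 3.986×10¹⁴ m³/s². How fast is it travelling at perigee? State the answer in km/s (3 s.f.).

v ≈ 8.42 km/s

Semi-major axis a = (r_p + r_a)/2 = 11972 km = 1.197×10⁷ m.
Vis-viva: v² = μ(2/r − 1/a) = 3.986×10¹⁴ × (2.613×10⁻⁷ − 8.353×10⁻⁸) = 7.087×10⁷ m²/s².
v = 8419 m/s = 8.419 km/s.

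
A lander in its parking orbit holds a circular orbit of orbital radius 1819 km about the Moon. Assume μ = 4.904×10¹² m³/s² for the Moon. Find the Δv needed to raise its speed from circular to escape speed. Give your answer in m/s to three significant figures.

Δv ≈ 680 m/s

r = 1819 km = 1.819×10⁶ m.
Circular speed v_c = √(μ/r) = 1642 m/s.
Escape speed v_esc = √(2μ/r) = √2 × v_c = 2322 m/s.
Δv = v_esc − v_c = 680.1 m/s.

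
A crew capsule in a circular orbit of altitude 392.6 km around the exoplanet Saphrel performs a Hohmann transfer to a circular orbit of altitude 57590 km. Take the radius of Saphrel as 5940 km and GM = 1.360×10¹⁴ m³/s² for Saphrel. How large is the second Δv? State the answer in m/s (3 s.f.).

r₁ = 5940 + 392.6 = 6332.6 km = 6.3326×10⁶ m.
r₂ = 5940 + 57590 = 63530 km = 6.3530×10⁷ m.
Transfer ellipse a_t = (r₁ + r₂)/2 = 3.493×10⁷ m.
At r₁: circular v_c1 = √(μ/r₁) = 4634 m/s; transfer-periapsis v_p = √[μ(2/r₁ − 1/a_t)] = 6250 m/s.
At r₂: circular v_c2 = √(μ/r₂) = 1463 m/s; transfer-apoapsis v_a = √[μ(2/r₂ − 1/a_t)] = 623.0 m/s.
Δv₂ = v_c2 − v_a = 840.2 m/s.

Δv ≈ 840 m/s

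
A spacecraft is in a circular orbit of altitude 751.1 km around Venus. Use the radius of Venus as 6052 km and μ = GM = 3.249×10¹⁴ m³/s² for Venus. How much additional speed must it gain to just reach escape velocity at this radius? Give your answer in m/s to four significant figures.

Δv ≈ 2863 m/s

r = 6052 + 751.1 = 6803.1 km = 6.8031×10⁶ m.
Circular speed v_c = √(μ/r) = 6911 m/s.
Escape speed v_esc = √(2μ/r) = √2 × v_c = 9773 m/s.
Δv = v_esc − v_c = 2863 m/s.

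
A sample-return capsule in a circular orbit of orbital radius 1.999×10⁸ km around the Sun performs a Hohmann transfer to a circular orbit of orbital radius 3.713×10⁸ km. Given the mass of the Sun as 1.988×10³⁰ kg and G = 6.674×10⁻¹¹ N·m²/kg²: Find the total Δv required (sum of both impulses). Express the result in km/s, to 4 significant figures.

Δv_total ≈ 6.701 km/s

μ = GM = 6.674×10⁻¹¹ × 1.988×10³⁰ = 1.327×10²⁰ m³/s².
r₁ = 1.999×10⁸ km = 1.999×10¹¹ m.
r₂ = 3.713×10⁸ km = 3.713×10¹¹ m.
Transfer ellipse a_t = (r₁ + r₂)/2 = 2.856×10¹¹ m.
At r₁: circular v_c1 = √(μ/r₁) = 25760 m/s; transfer-perihelion v_p = √[μ(2/r₁ − 1/a_t)] = 29380 m/s.
Δv₁ = v_p − v_c1 = 3612 m/s.
At r₂: circular v_c2 = √(μ/r₂) = 18900 m/s; transfer-aphelion v_a = √[μ(2/r₂ − 1/a_t)] = 15810 m/s.
Δv₂ = v_c2 − v_a = 3088 m/s.
Total Δv = Δv₁ + Δv₂ = 6701 m/s = 6.701 km/s.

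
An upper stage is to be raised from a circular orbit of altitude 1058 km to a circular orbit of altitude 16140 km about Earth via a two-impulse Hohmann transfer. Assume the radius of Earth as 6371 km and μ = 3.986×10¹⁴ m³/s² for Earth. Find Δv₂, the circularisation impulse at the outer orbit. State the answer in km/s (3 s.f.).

Δv ≈ 1.24 km/s

r₁ = 6371 + 1058 = 7429.0 km = 7.4290×10⁶ m.
r₂ = 6371 + 16140 = 22511 km = 2.2511×10⁷ m.
Transfer ellipse a_t = (r₁ + r₂)/2 = 1.497×10⁷ m.
At r₁: circular v_c1 = √(μ/r₁) = 7325 m/s; transfer-perigee v_p = √[μ(2/r₁ − 1/a_t)] = 8982 m/s.
At r₂: circular v_c2 = √(μ/r₂) = 4208 m/s; transfer-apogee v_a = √[μ(2/r₂ − 1/a_t)] = 2964 m/s.
Δv₂ = v_c2 − v_a = 1244 m/s.
= 1.244 km/s.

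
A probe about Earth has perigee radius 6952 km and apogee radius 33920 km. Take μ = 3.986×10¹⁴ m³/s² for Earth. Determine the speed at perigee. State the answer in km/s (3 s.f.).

v ≈ 9.76 km/s

Semi-major axis a = (r_p + r_a)/2 = 20436 km = 2.044×10⁷ m.
Vis-viva: v² = μ(2/r − 1/a) = 3.986×10¹⁴ × (2.877×10⁻⁷ − 4.893×10⁻⁸) = 9.517×10⁷ m²/s².
v = 9755 m/s = 9.755 km/s.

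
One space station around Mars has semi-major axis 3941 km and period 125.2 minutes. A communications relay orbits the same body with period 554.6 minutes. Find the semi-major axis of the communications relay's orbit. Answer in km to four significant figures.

Kepler's third law: a³ ∝ T², so a₂ = a₁ (T₂/T₁)^(2/3).
T₂/T₁ = 4.430, (T₂/T₁)^(2/3) = 2.697.
a₂ = 3941 × 2.697 = 10630 km.

a₂ ≈ 10630 km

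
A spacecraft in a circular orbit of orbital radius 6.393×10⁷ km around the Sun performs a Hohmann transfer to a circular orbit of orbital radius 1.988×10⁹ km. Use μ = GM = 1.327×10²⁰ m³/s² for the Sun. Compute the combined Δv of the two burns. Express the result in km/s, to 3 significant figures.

Δv_total ≈ 24.0 km/s

r₁ = 6.393×10⁷ km = 6.393×10¹⁰ m.
r₂ = 1.988×10⁹ km = 1.988×10¹² m.
Transfer ellipse a_t = (r₁ + r₂)/2 = 1.026×10¹² m.
At r₁: circular v_c1 = √(μ/r₁) = 45560 m/s; transfer-perihelion v_p = √[μ(2/r₁ − 1/a_t)] = 63420 m/s.
Δv₁ = v_p − v_c1 = 17860 m/s.
At r₂: circular v_c2 = √(μ/r₂) = 8170 m/s; transfer-aphelion v_a = √[μ(2/r₂ − 1/a_t)] = 2039 m/s.
Δv₂ = v_c2 − v_a = 6131 m/s.
Total Δv = Δv₁ + Δv₂ = 23990 m/s = 23.99 km/s.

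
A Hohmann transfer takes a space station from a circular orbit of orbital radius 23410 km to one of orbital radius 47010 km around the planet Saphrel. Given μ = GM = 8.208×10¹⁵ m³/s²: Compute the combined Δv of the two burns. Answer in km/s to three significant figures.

r₁ = 23410 km = 2.341×10⁷ m.
r₂ = 47010 km = 4.701×10⁷ m.
Transfer ellipse a_t = (r₁ + r₂)/2 = 3.521×10⁷ m.
At r₁: circular v_c1 = √(μ/r₁) = 18720 m/s; transfer-periapsis v_p = √[μ(2/r₁ − 1/a_t)] = 21640 m/s.
Δv₁ = v_p − v_c1 = 2911 m/s.
At r₂: circular v_c2 = √(μ/r₂) = 13210 m/s; transfer-apoapsis v_a = √[μ(2/r₂ − 1/a_t)] = 10770 m/s.
Δv₂ = v_c2 − v_a = 2439 m/s.
Total Δv = Δv₁ + Δv₂ = 5351 m/s = 5.351 km/s.

Δv_total ≈ 5.35 km/s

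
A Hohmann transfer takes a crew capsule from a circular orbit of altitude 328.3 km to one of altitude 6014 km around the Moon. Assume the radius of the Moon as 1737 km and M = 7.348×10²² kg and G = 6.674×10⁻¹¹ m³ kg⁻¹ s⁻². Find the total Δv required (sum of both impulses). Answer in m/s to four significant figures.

μ = GM = 6.674×10⁻¹¹ × 7.348×10²² = 4.904×10¹² m³/s².
r₁ = 1737 + 328.3 = 2065.3 km = 2.0653×10⁶ m.
r₂ = 1737 + 6014 = 7751.0 km = 7.7510×10⁶ m.
Transfer ellipse a_t = (r₁ + r₂)/2 = 4.908×10⁶ m.
At r₁: circular v_c1 = √(μ/r₁) = 1541 m/s; transfer-perilune v_p = √[μ(2/r₁ − 1/a_t)] = 1936 m/s.
Δv₁ = v_p − v_c1 = 395.5 m/s.
At r₂: circular v_c2 = √(μ/r₂) = 795.4 m/s; transfer-apolune v_a = √[μ(2/r₂ − 1/a_t)] = 516.0 m/s.
Δv₂ = v_c2 − v_a = 279.4 m/s.
Total Δv = Δv₁ + Δv₂ = 675.0 m/s.

Δv_total ≈ 675.0 m/s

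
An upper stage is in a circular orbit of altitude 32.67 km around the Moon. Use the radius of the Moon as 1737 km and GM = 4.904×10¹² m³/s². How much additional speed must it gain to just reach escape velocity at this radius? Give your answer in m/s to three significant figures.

r = 1737 + 32.67 = 1769.7 km = 1.7697×10⁶ m.
Circular speed v_c = √(μ/r) = 1665 m/s.
Escape speed v_esc = √(2μ/r) = √2 × v_c = 2354 m/s.
Δv = v_esc − v_c = 689.5 m/s.

Δv ≈ 690 m/s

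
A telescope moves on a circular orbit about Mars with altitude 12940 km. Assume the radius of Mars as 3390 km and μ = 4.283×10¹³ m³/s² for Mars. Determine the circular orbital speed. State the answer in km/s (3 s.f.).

v ≈ 1.62 km/s

r = 3390 + 12940 = 16330 km = 1.6330×10⁷ m.
For a circular orbit v = √(μ/r) = √(4.283×10¹³ / 1.633×10⁷) = √(2.623×10⁶) = 1619 m/s.
That is 1.619 km/s.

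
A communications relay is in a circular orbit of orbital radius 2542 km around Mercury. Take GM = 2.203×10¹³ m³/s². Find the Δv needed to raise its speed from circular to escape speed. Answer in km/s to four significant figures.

r = 2542 km = 2.542×10⁶ m.
Circular speed v_c = √(μ/r) = 2944 m/s.
Escape speed v_esc = √(2μ/r) = √2 × v_c = 4163 m/s.
Δv = v_esc − v_c = 1219 m/s = 1.219 km/s.

Δv ≈ 1.219 km/s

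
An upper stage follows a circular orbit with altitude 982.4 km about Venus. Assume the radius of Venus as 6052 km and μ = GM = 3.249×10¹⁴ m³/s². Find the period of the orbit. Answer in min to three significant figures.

T ≈ 108 min

r = 6052 + 982.4 = 7034.4 km = 7.0344×10⁶ m.
Kepler's third law: T = 2π√(r³/μ) = 2π√((7.034×10⁶)³ / 3.249×10¹⁴).
r³/μ = 1.071×10⁶ s², so T = 2π × 1.035×10³ = 6.503×10³ s.
Converting: 6.503×10³ s ÷ 60.00 = 108.4 min.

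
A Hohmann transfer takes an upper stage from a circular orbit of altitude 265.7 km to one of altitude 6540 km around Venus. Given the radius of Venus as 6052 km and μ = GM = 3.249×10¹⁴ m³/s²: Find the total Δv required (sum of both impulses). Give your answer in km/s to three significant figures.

Δv_total ≈ 2.03 km/s

r₁ = 6052 + 265.7 = 6317.7 km = 6.3177×10⁶ m.
r₂ = 6052 + 6540 = 12592 km = 1.2592×10⁷ m.
Transfer ellipse a_t = (r₁ + r₂)/2 = 9.455×10⁶ m.
At r₁: circular v_c1 = √(μ/r₁) = 7171 m/s; transfer-periapsis v_p = √[μ(2/r₁ − 1/a_t)] = 8276 m/s.
Δv₁ = v_p − v_c1 = 1105 m/s.
At r₂: circular v_c2 = √(μ/r₂) = 5080 m/s; transfer-apoapsis v_a = √[μ(2/r₂ − 1/a_t)] = 4152 m/s.
Δv₂ = v_c2 − v_a = 927.4 m/s.
Total Δv = Δv₁ + Δv₂ = 2032 m/s = 2.032 km/s.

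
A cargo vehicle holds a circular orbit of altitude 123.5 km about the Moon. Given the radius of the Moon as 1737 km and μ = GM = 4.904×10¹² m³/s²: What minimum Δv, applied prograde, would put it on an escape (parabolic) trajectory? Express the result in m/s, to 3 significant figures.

Δv ≈ 672 m/s

r = 1737 + 123.5 = 1860.5 km = 1.8605×10⁶ m.
Circular speed v_c = √(μ/r) = 1624 m/s.
Escape speed v_esc = √(2μ/r) = √2 × v_c = 2296 m/s.
Δv = v_esc − v_c = 672.5 m/s.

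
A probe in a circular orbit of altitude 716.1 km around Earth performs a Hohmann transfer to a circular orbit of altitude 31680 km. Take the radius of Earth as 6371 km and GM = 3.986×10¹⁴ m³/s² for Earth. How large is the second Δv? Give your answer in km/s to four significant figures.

r₁ = 6371 + 716.1 = 7087.1 km = 7.0871×10⁶ m.
r₂ = 6371 + 31680 = 38051 km = 3.8051×10⁷ m.
Transfer ellipse a_t = (r₁ + r₂)/2 = 2.257×10⁷ m.
At r₁: circular v_c1 = √(μ/r₁) = 7500 m/s; transfer-perigee v_p = √[μ(2/r₁ − 1/a_t)] = 9738 m/s.
At r₂: circular v_c2 = √(μ/r₂) = 3237 m/s; transfer-apogee v_a = √[μ(2/r₂ − 1/a_t)] = 1814 m/s.
Δv₂ = v_c2 − v_a = 1423 m/s.
= 1.423 km/s.

Δv ≈ 1.423 km/s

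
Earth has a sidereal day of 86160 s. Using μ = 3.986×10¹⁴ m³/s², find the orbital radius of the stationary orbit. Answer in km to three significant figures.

r_sync ≈ 42200 km

A synchronous orbit has period T, so by Kepler's third law a = (μT²/4π²)^(1/3).
μT²/4π² = 3.986×10¹⁴ × (8.616×10⁴)² / 39.48 = 7.495×10²² m³.
a = 4.216×10⁷ m = 42163 km.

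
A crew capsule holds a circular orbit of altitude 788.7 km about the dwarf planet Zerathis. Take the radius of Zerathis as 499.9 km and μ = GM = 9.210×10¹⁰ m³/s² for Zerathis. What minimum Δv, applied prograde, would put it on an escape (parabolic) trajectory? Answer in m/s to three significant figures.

r = 499.9 + 788.7 = 1288.6 km = 1.2886×10⁶ m.
Circular speed v_c = √(μ/r) = 267.3 m/s.
Escape speed v_esc = √(2μ/r) = √2 × v_c = 378.1 m/s.
Δv = v_esc − v_c = 110.7 m/s.

Δv ≈ 111 m/s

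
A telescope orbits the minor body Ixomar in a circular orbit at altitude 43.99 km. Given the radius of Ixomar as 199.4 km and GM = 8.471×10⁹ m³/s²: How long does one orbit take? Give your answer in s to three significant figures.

r = 199.4 + 43.99 = 243.39 km = 2.4339×10⁵ m.
Kepler's third law: T = 2π√(r³/μ) = 2π√((2.434×10⁵)³ / 8.471×10⁹).
r³/μ = 1.702×10⁶ s², so T = 2π × 1.305×10³ = 8.197×10³ s.

T ≈ 8200 s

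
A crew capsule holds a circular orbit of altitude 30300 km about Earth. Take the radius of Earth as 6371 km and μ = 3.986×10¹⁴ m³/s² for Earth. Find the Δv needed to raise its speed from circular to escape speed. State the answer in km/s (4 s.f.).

Δv ≈ 1.366 km/s

r = 6371 + 30300 = 36671 km = 3.6671×10⁷ m.
Circular speed v_c = √(μ/r) = 3297 m/s.
Escape speed v_esc = √(2μ/r) = √2 × v_c = 4663 m/s.
Δv = v_esc − v_c = 1366 m/s = 1.366 km/s.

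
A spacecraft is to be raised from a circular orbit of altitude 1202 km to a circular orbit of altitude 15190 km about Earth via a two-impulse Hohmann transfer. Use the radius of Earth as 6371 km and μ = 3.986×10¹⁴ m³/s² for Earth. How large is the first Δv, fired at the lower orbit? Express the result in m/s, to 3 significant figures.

Δv ≈ 1570 m/s

r₁ = 6371 + 1202 = 7573.0 km = 7.5730×10⁶ m.
r₂ = 6371 + 15190 = 21561 km = 2.1561×10⁷ m.
Transfer ellipse a_t = (r₁ + r₂)/2 = 1.457×10⁷ m.
At r₁: circular v_c1 = √(μ/r₁) = 7255 m/s; transfer-perigee v_p = √[μ(2/r₁ − 1/a_t)] = 8826 m/s.
Δv₁ = v_p − v_c1 = 1571 m/s.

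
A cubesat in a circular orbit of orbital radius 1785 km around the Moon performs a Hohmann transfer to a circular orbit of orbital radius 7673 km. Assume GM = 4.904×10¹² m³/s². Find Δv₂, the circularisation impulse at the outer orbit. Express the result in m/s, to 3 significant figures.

r₁ = 1785 km = 1.785×10⁶ m.
r₂ = 7673 km = 7.673×10⁶ m.
Transfer ellipse a_t = (r₁ + r₂)/2 = 4.729×10⁶ m.
At r₁: circular v_c1 = √(μ/r₁) = 1658 m/s; transfer-perilune v_p = √[μ(2/r₁ − 1/a_t)] = 2111 m/s.
At r₂: circular v_c2 = √(μ/r₂) = 799.5 m/s; transfer-apolune v_a = √[μ(2/r₂ − 1/a_t)] = 491.2 m/s.
Δv₂ = v_c2 − v_a = 308.3 m/s.

Δv ≈ 308 m/s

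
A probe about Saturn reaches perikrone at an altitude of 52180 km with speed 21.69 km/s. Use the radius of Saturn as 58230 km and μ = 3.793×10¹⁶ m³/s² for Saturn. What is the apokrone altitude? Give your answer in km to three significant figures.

apokrone altitude ≈ 1.82×10⁵ km

r_p = 58230 + 52180 = 1.1041×10⁵ km = 1.104×10⁸ m.
Specific energy ε = v²/2 − μ/r = -1.083×10⁸ J/kg, so a = −μ/(2ε) = 1.751×10⁸ m.
The apsides satisfy r_p + r_a = 2a, so the apokrone radius is 2a − r_p = 2.398×10⁸ m = 2.3979×10⁵ km.
Apokrone altitude = 2.3979×10⁵ − 58230 = 1.8156×10⁵ km.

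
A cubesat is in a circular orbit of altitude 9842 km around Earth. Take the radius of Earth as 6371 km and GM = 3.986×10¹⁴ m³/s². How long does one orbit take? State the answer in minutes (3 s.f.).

r = 6371 + 9842 = 16213 km = 1.6213×10⁷ m.
Kepler's third law: T = 2π√(r³/μ) = 2π√((1.621×10⁷)³ / 3.986×10¹⁴).
r³/μ = 1.069×10⁷ s², so T = 2π × 3.270×10³ = 2.055×10⁴ s.
Converting: 2.055×10⁴ s ÷ 60.00 = 342.4 minutes.

T ≈ 342 minutes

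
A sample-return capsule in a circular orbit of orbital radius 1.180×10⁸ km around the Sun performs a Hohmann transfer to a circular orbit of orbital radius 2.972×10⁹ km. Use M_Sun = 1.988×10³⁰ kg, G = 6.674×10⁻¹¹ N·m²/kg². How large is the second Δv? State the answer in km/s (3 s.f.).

Δv ≈ 4.84 km/s

μ = GM = 6.674×10⁻¹¹ × 1.988×10³⁰ = 1.327×10²⁰ m³/s².
r₁ = 1.180×10⁸ km = 1.180×10¹¹ m.
r₂ = 2.972×10⁹ km = 2.972×10¹² m.
Transfer ellipse a_t = (r₁ + r₂)/2 = 1.545×10¹² m.
At r₁: circular v_c1 = √(μ/r₁) = 33530 m/s; transfer-perihelion v_p = √[μ(2/r₁ − 1/a_t)] = 46510 m/s.
At r₂: circular v_c2 = √(μ/r₂) = 6682 m/s; transfer-aphelion v_a = √[μ(2/r₂ − 1/a_t)] = 1847 m/s.
Δv₂ = v_c2 − v_a = 4835 m/s.
= 4.835 km/s.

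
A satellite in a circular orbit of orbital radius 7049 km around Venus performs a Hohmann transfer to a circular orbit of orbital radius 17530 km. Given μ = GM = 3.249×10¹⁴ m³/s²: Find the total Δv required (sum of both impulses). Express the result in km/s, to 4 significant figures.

Δv_total ≈ 2.364 km/s

r₁ = 7049 km = 7.049×10⁶ m.
r₂ = 17530 km = 1.753×10⁷ m.
Transfer ellipse a_t = (r₁ + r₂)/2 = 1.229×10⁷ m.
At r₁: circular v_c1 = √(μ/r₁) = 6789 m/s; transfer-periapsis v_p = √[μ(2/r₁ − 1/a_t)] = 8108 m/s.
Δv₁ = v_p − v_c1 = 1319 m/s.
At r₂: circular v_c2 = √(μ/r₂) = 4305 m/s; transfer-apoapsis v_a = √[μ(2/r₂ − 1/a_t)] = 3260 m/s.
Δv₂ = v_c2 − v_a = 1045 m/s.
Total Δv = Δv₁ + Δv₂ = 2364 m/s = 2.364 km/s.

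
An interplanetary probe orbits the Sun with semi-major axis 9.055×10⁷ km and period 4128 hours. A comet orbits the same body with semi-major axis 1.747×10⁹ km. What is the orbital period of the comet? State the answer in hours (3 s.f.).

T₂ ≈ 3.50×10⁵ hours

Kepler's third law: T² ∝ a³, so T₂ = T₁ (a₂/a₁)^(3/2).
a₂/a₁ = 19.29, (a₂/a₁)^(3/2) = 84.74.
T₂ = 4128 × 84.74 = 3.498×10⁵ hours.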